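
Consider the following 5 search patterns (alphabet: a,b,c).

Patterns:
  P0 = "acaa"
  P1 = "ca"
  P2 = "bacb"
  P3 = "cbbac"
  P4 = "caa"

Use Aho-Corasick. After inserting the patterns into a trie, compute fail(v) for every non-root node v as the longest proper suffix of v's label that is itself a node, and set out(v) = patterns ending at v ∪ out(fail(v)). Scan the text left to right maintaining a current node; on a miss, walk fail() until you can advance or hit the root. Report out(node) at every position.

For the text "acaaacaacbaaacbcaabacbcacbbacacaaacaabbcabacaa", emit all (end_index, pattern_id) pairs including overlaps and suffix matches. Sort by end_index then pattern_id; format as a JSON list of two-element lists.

Build:
Trie nodes:
  n0 'ε': a→1 b→7 c→5
  n1 'a': c→2
  n2 'ac': a→3
  n3 'aca': a→4
  n4 'acaa': ·  ←P0
  n5 'c': a→6 b→11
  n6 'ca': a→15  ←P1
  n7 'b': a→8
  n8 'ba': c→9
  n9 'bac': b→10
  n10 'bacb': ·  ←P2
  n11 'cb': b→12
  n12 'cbb': a→13
  n13 'cbba': c→14
  n14 'cbbac': ·  ←P3
  n15 'caa': ·  ←P4

BFS fail/out derivation:
  n1('a'): parent n0 fail=0; on 'a' 0 → fail=0;  out ∅∪∅=∅
  n5('c'): parent n0 fail=0; on 'c' 0 → fail=0;  out ∅∪∅=∅
  n7('b'): parent n0 fail=0; on 'b' 0 → fail=0;  out ∅∪∅=∅
  n2('ac'): parent n1 fail=0; on 'c' 0 → fail=5;  out ∅∪∅=∅
  n6('ca'): parent n5 fail=0; on 'a' 0 → fail=1;  out {1}∪∅={1}
  n8('ba'): parent n7 fail=0; on 'a' 0 → fail=1;  out ∅∪∅=∅
  n11('cb'): parent n5 fail=0; on 'b' 0 → fail=7;  out ∅∪∅=∅
  n3('aca'): parent n2 fail=5; on 'a' 5 → fail=6;  out ∅∪{1}={1}
  n9('bac'): parent n8 fail=1; on 'c' 1 → fail=2;  out ∅∪∅=∅
  n12('cbb'): parent n11 fail=7; on 'b' 7→0 → fail=7;  out ∅∪∅=∅
  n15('caa'): parent n6 fail=1; on 'a' 1→0 → fail=1;  out {4}∪∅={4}
  n4('acaa'): parent n3 fail=6; on 'a' 6 → fail=15;  out {0}∪{4}={0,4}
  n10('bacb'): parent n9 fail=2; on 'b' 2→5 → fail=11;  out {2}∪∅={2}
  n13('cbba'): parent n12 fail=7; on 'a' 7 → fail=8;  out ∅∪∅=∅
  n14('cbbac'): parent n13 fail=8; on 'c' 8 → fail=9;  out {3}∪∅={3}

Text stream:
pos 0 'a': at 1
pos 1 'c': at 2
pos 2 'a': at 3  ** P1@[1:2]
pos 3 'a': at 4  ** P0@[0:3],P4@[1:3]
pos 4 'a': at 1 (fail-walked)
pos 5 'c': at 2
pos 6 'a': at 3  ** P1@[5:6]
pos 7 'a': at 4  ** P0@[4:7],P4@[5:7]
pos 8 'c': at 2 (fail-walked)
pos 9 'b': at 11 (fail-walked)
pos 10 'a': at 8 (fail-walked)
pos 11 'a': at 1 (fail-walked)
pos 12 'a': at 1 (fail-walked)
pos 13 'c': at 2
pos 14 'b': at 11 (fail-walked)
pos 15 'c': at 5 (fail-walked)
pos 16 'a': at 6  ** P1@[15:16]
pos 17 'a': at 15  ** P4@[15:17]
pos 18 'b': at 7 (fail-walked)
pos 19 'a': at 8
pos 20 'c': at 9
pos 21 'b': at 10  ** P2@[18:21]
pos 22 'c': at 5 (fail-walked)
pos 23 'a': at 6  ** P1@[22:23]
pos 24 'c': at 2 (fail-walked)
pos 25 'b': at 11 (fail-walked)
pos 26 'b': at 12
pos 27 'a': at 13
pos 28 'c': at 14  ** P3@[24:28]
pos 29 'a': at 3 (fail-walked)  ** P1@[28:29]
pos 30 'c': at 2 (fail-walked)
pos 31 'a': at 3  ** P1@[30:31]
pos 32 'a': at 4  ** P0@[29:32],P4@[30:32]
pos 33 'a': at 1 (fail-walked)
pos 34 'c': at 2
pos 35 'a': at 3  ** P1@[34:35]
pos 36 'a': at 4  ** P0@[33:36],P4@[34:36]
pos 37 'b': at 7 (fail-walked)
pos 38 'b': at 7 (fail-walked)
pos 39 'c': at 5 (fail-walked)
pos 40 'a': at 6  ** P1@[39:40]
pos 41 'b': at 7 (fail-walked)
pos 42 'a': at 8
pos 43 'c': at 9
pos 44 'a': at 3 (fail-walked)  ** P1@[43:44]
pos 45 'a': at 4  ** P0@[42:45],P4@[43:45]

Matches: [[2,1],[3,0],[3,4],[6,1],[7,0],[7,4],[16,1],[17,4],[21,2],[23,1],[28,3],[29,1],[31,1],[32,0],[32,4],[35,1],[36,0],[36,4],[40,1],[44,1],[45,0],[45,4]]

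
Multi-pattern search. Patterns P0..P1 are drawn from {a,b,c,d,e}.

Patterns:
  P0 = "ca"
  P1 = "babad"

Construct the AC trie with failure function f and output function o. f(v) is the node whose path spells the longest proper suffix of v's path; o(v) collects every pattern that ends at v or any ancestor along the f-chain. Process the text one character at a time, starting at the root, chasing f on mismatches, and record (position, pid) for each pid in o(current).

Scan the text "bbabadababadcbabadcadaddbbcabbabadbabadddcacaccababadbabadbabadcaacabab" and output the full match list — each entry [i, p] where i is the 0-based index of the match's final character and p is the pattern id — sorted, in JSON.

Construct AC machine:
Trie (insert patterns):
  0='ε' goto b→3 c→1
  1='c' goto a→2
  2='ca' goto ·  [P0 ends]
  3='b' goto a→4
  4='ba' goto b→5
  5='bab' goto a→6
  6='baba' goto d→7
  7='babad' goto ·  [P1 ends]

Failure links (BFS by depth):
  fail(1) 'c': from fail(0)=0 chase 'c': 0 ⇒ 0;  out=∅∪out(0)=∅
  fail(3) 'b': from fail(0)=0 chase 'b': 0 ⇒ 0;  out=∅∪out(0)=∅
  fail(2) 'ca': from fail(1)=0 chase 'a': 0 ⇒ 0;  out={0}∪out(0)={0}
  fail(4) 'ba': from fail(3)=0 chase 'a': 0 ⇒ 0;  out=∅∪out(0)=∅
  fail(5) 'bab': from fail(4)=0 chase 'b': 0 ⇒ 3;  out=∅∪out(3)=∅
  fail(6) 'baba': from fail(5)=3 chase 'a': 3 ⇒ 4;  out=∅∪out(4)=∅
  fail(7) 'babad': from fail(6)=4 chase 'd': 4→0 ⇒ 0;  out={1}∪out(0)={1}

Text stream:
[0] read 'b'  n0⇒n3
[1] read 'b'  n3⇒n3 ·f
[2] read 'a'  n3⇒n4
[3] read 'b'  n4⇒n5
[4] read 'a'  n5⇒n6
[5] read 'd'  n6⇒n7  → match P1@[1:5]
[6] read 'a'  n7⇒n0 ·f
[7] read 'b'  n0⇒n3
[8] read 'a'  n3⇒n4
[9] read 'b'  n4⇒n5
[10] read 'a'  n5⇒n6
[11] read 'd'  n6⇒n7  → match P1@[7:11]
[12] read 'c'  n7⇒n1 ·f
[13] read 'b'  n1⇒n3 ·f
[14] read 'a'  n3⇒n4
[15] read 'b'  n4⇒n5
[16] read 'a'  n5⇒n6
[17] read 'd'  n6⇒n7  → match P1@[13:17]
[18] read 'c'  n7⇒n1 ·f
[19] read 'a'  n1⇒n2  → match P0@[18:19]
[20] read 'd'  n2⇒n0 ·f
[21] read 'a'  n0⇒n0
[22] read 'd'  n0⇒n0
[23] read 'd'  n0⇒n0
[24] read 'b'  n0⇒n3
[25] read 'b'  n3⇒n3 ·f
[26] read 'c'  n3⇒n1 ·f
[27] read 'a'  n1⇒n2  → match P0@[26:27]
[28] read 'b'  n2⇒n3 ·f
[29] read 'b'  n3⇒n3 ·f
[30] read 'a'  n3⇒n4
[31] read 'b'  n4⇒n5
[32] read 'a'  n5⇒n6
[33] read 'd'  n6⇒n7  → match P1@[29:33]
[34] read 'b'  n7⇒n3 ·f
[35] read 'a'  n3⇒n4
[36] read 'b'  n4⇒n5
[37] read 'a'  n5⇒n6
[38] read 'd'  n6⇒n7  → match P1@[34:38]
[39] read 'd'  n7⇒n0 ·f
[40] read 'd'  n0⇒n0
[41] read 'c'  n0⇒n1
[42] read 'a'  n1⇒n2  → match P0@[41:42]
[43] read 'c'  n2⇒n1 ·f
[44] read 'a'  n1⇒n2  → match P0@[43:44]
[45] read 'c'  n2⇒n1 ·f
[46] read 'c'  n1⇒n1 ·f
[47] read 'a'  n1⇒n2  → match P0@[46:47]
[48] read 'b'  n2⇒n3 ·f
[49] read 'a'  n3⇒n4
[50] read 'b'  n4⇒n5
[51] read 'a'  n5⇒n6
[52] read 'd'  n6⇒n7  → match P1@[48:52]
[53] read 'b'  n7⇒n3 ·f
[54] read 'a'  n3⇒n4
[55] read 'b'  n4⇒n5
[56] read 'a'  n5⇒n6
[57] read 'd'  n6⇒n7  → match P1@[53:57]
[58] read 'b'  n7⇒n3 ·f
[59] read 'a'  n3⇒n4
[60] read 'b'  n4⇒n5
[61] read 'a'  n5⇒n6
[62] read 'd'  n6⇒n7  → match P1@[58:62]
[63] read 'c'  n7⇒n1 ·f
[64] read 'a'  n1⇒n2  → match P0@[63:64]
[65] read 'a'  n2⇒n0 ·f
[66] read 'c'  n0⇒n1
[67] read 'a'  n1⇒n2  → match P0@[66:67]
[68] read 'b'  n2⇒n3 ·f
[69] read 'a'  n3⇒n4
[70] read 'b'  n4⇒n5

All matches (sorted): [[5,1],[11,1],[17,1],[19,0],[27,0],[33,1],[38,1],[42,0],[44,0],[47,0],[52,1],[57,1],[62,1],[64,0],[67,0]]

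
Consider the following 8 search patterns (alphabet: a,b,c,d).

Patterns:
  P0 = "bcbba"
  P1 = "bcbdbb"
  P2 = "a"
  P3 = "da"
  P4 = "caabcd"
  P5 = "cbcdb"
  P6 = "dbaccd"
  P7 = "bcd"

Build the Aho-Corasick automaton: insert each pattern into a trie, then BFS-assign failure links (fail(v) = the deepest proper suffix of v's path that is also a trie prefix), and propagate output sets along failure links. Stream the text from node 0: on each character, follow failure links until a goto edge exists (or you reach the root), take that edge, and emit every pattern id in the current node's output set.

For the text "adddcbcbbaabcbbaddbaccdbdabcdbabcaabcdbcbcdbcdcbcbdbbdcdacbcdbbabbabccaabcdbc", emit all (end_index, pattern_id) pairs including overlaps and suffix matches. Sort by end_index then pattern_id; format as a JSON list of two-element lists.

Build automaton:
Trie nodes:
  n0 'ε': a→9 b→1 c→12 d→10
  n1 'b': c→2
  n2 'bc': b→3 d→27
  n3 'bcb': b→4 d→6
  n4 'bcbb': a→5
  n5 'bcbba': ·  ←P0
  n6 'bcbd': b→7
  n7 'bcbdb': b→8
  n8 'bcbdbb': ·  ←P1
  n9 'a': ·  ←P2
  n10 'd': a→11 b→22
  n11 'da': ·  ←P3
  n12 'c': a→13 b→18
  n13 'ca': a→14
  n14 'caa': b→15
  n15 'caab': c→16
  n16 'caabc': d→17
  n17 'caabcd': ·  ←P4
  n18 'cb': c→19
  n19 'cbc': d→20
  n20 'cbcd': b→21
  n21 'cbcdb': ·  ←P5
  n22 'db': a→23
  n23 'dba': c→24
  n24 'dbac': c→25
  n25 'dbacc': d→26
  n26 'dbaccd': ·  ←P6
  n27 'bcd': ·  ←P7

BFS fail/out derivation:
  n1('b'): parent n0 fail=0; on 'b' 0 → fail=0;  out ∅∪∅=∅
  n9('a'): parent n0 fail=0; on 'a' 0 → fail=0;  out {2}∪∅={2}
  n10('d'): parent n0 fail=0; on 'd' 0 → fail=0;  out ∅∪∅=∅
  n12('c'): parent n0 fail=0; on 'c' 0 → fail=0;  out ∅∪∅=∅
  n2('bc'): parent n1 fail=0; on 'c' 0 → fail=12;  out ∅∪∅=∅
  n11('da'): parent n10 fail=0; on 'a' 0 → fail=9;  out {3}∪{2}={2,3}
  n13('ca'): parent n12 fail=0; on 'a' 0 → fail=9;  out ∅∪{2}={2}
  n18('cb'): parent n12 fail=0; on 'b' 0 → fail=1;  out ∅∪∅=∅
  n22('db'): parent n10 fail=0; on 'b' 0 → fail=1;  out ∅∪∅=∅
  n3('bcb'): parent n2 fail=12; on 'b' 12 → fail=18;  out ∅∪∅=∅
  n14('caa'): parent n13 fail=9; on 'a' 9→0 → fail=9;  out ∅∪{2}={2}
  n19('cbc'): parent n18 fail=1; on 'c' 1 → fail=2;  out ∅∪∅=∅
  n23('dba'): parent n22 fail=1; on 'a' 1→0 → fail=9;  out ∅∪{2}={2}
  n27('bcd'): parent n2 fail=12; on 'd' 12→0 → fail=10;  out {7}∪∅={7}
  n4('bcbb'): parent n3 fail=18; on 'b' 18→1→0 → fail=1;  out ∅∪∅=∅
  n6('bcbd'): parent n3 fail=18; on 'd' 18→1→0 → fail=10;  out ∅∪∅=∅
  n15('caab'): parent n14 fail=9; on 'b' 9→0 → fail=1;  out ∅∪∅=∅
  n20('cbcd'): parent n19 fail=2; on 'd' 2 → fail=27;  out ∅∪{7}={7}
  n24('dbac'): parent n23 fail=9; on 'c' 9→0 → fail=12;  out ∅∪∅=∅
  n5('bcbba'): parent n4 fail=1; on 'a' 1→0 → fail=9;  out {0}∪{2}={0,2}
  n7('bcbdb'): parent n6 fail=10; on 'b' 10 → fail=22;  out ∅∪∅=∅
  n16('caabc'): parent n15 fail=1; on 'c' 1 → fail=2;  out ∅∪∅=∅
  n21('cbcdb'): parent n20 fail=27; on 'b' 27→10 → fail=22;  out {5}∪∅={5}
  n25('dbacc'): parent n24 fail=12; on 'c' 12→0 → fail=12;  out ∅∪∅=∅
  n8('bcbdbb'): parent n7 fail=22; on 'b' 22→1→0 → fail=1;  out {1}∪∅={1}
  n17('caabcd'): parent n16 fail=2; on 'd' 2 → fail=27;  out {4}∪{7}={4,7}
  n26('dbaccd'): parent n25 fail=12; on 'd' 12→0 → fail=10;  out {6}∪∅={6}

Run:
i=0 'a': node 0→9  emit P2@[0:0]
i=1 'd': node 9→10 (fail-walked)
i=2 'd': node 10→10 (fail-walked)
i=3 'd': node 10→10 (fail-walked)
i=4 'c': node 10→12 (fail-walked)
i=5 'b': node 12→18
i=6 'c': node 18→19
i=7 'b': node 19→3 (fail-walked)
i=8 'b': node 3→4
i=9 'a': node 4→5  emit P0@[5:9],P2@[9:9]
i=10 'a': node 5→9 (fail-walked)  emit P2@[10:10]
i=11 'b': node 9→1 (fail-walked)
i=12 'c': node 1→2
i=13 'b': node 2→3
i=14 'b': node 3→4
i=15 'a': node 4→5  emit P0@[11:15],P2@[15:15]
i=16 'd': node 5→10 (fail-walked)
i=17 'd': node 10→10 (fail-walked)
i=18 'b': node 10→22
i=19 'a': node 22→23  emit P2@[19:19]
i=20 'c': node 23→24
i=21 'c': node 24→25
i=22 'd': node 25→26  emit P6@[17:22]
i=23 'b': node 26→22 (fail-walked)
i=24 'd': node 22→10 (fail-walked)
i=25 'a': node 10→11  emit P2@[25:25],P3@[24:25]
i=26 'b': node 11→1 (fail-walked)
i=27 'c': node 1→2
i=28 'd': node 2→27  emit P7@[26:28]
i=29 'b': node 27→22 (fail-walked)
i=30 'a': node 22→23  emit P2@[30:30]
i=31 'b': node 23→1 (fail-walked)
i=32 'c': node 1→2
i=33 'a': node 2→13 (fail-walked)  emit P2@[33:33]
i=34 'a': node 13→14  emit P2@[34:34]
i=35 'b': node 14→15
i=36 'c': node 15→16
i=37 'd': node 16→17  emit P4@[32:37],P7@[35:37]
i=38 'b': node 17→22 (fail-walked)
i=39 'c': node 22→2 (fail-walked)
i=40 'b': node 2→3
i=41 'c': node 3→19 (fail-walked)
i=42 'd': node 19→20  emit P7@[40:42]
i=43 'b': node 20→21  emit P5@[39:43]
i=44 'c': node 21→2 (fail-walked)
i=45 'd': node 2→27  emit P7@[43:45]
i=46 'c': node 27→12 (fail-walked)
i=47 'b': node 12→18
i=48 'c': node 18→19
i=49 'b': node 19→3 (fail-walked)
i=50 'd': node 3→6
i=51 'b': node 6→7
i=52 'b': node 7→8  emit P1@[47:52]
i=53 'd': node 8→10 (fail-walked)
i=54 'c': node 10→12 (fail-walked)
i=55 'd': node 12→10 (fail-walked)
i=56 'a': node 10→11  emit P2@[56:56],P3@[55:56]
i=57 'c': node 11→12 (fail-walked)
i=58 'b': node 12→18
i=59 'c': node 18→19
i=60 'd': node 19→20  emit P7@[58:60]
i=61 'b': node 20→21  emit P5@[57:61]
i=62 'b': node 21→1 (fail-walked)
i=63 'a': node 1→9 (fail-walked)  emit P2@[63:63]
i=64 'b': node 9→1 (fail-walked)
i=65 'b': node 1→1 (fail-walked)
i=66 'a': node 1→9 (fail-walked)  emit P2@[66:66]
i=67 'b': node 9→1 (fail-walked)
i=68 'c': node 1→2
i=69 'c': node 2→12 (fail-walked)
i=70 'a': node 12→13  emit P2@[70:70]
i=71 'a': node 13→14  emit P2@[71:71]
i=72 'b': node 14→15
i=73 'c': node 15→16
i=74 'd': node 16→17  emit P4@[69:74],P7@[72:74]
i=75 'b': node 17→22 (fail-walked)
i=76 'c': node 22→2 (fail-walked)

All matches (sorted): [[0,2],[9,0],[9,2],[10,2],[15,0],[15,2],[19,2],[22,6],[25,2],[25,3],[28,7],[30,2],[33,2],[34,2],[37,4],[37,7],[42,7],[43,5],[45,7],[52,1],[56,2],[56,3],[60,7],[61,5],[63,2],[66,2],[70,2],[71,2],[74,4],[74,7]]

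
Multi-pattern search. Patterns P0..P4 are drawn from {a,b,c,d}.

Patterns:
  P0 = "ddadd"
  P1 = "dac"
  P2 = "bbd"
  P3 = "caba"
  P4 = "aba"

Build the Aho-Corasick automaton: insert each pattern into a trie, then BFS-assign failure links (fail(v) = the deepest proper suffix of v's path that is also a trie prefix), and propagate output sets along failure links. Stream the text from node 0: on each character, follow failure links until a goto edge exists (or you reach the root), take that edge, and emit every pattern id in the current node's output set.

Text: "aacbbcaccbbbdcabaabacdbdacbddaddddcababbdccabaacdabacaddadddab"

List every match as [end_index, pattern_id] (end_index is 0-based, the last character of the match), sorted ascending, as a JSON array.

Build automaton:
Trie nodes:
  n0 'ε': a→15 b→8 c→11 d→1
  n1 'd': a→6 d→2
  n2 'dd': a→3
  n3 'dda': d→4
  n4 'ddad': d→5
  n5 'ddadd': ·  [P0 ends]
  n6 'da': c→7
  n7 'dac': ·  [P1 ends]
  n8 'b': b→9
  n9 'bb': d→10
  n10 'bbd': ·  [P2 ends]
  n11 'c': a→12
  n12 'ca': b→13
  n13 'cab': a→14
  n14 'caba': ·  [P3 ends]
  n15 'a': b→16
  n16 'ab': a→17
  n17 'aba': ·  [P4 ends]

BFS fail/out derivation:
  n1('d'): parent n0 fail=0; on 'd' 0 → fail=0;  out ∅∪∅=∅
  n8('b'): parent n0 fail=0; on 'b' 0 → fail=0;  out ∅∪∅=∅
  n11('c'): parent n0 fail=0; on 'c' 0 → fail=0;  out ∅∪∅=∅
  n15('a'): parent n0 fail=0; on 'a' 0 → fail=0;  out ∅∪∅=∅
  n2('dd'): parent n1 fail=0; on 'd' 0 → fail=1;  out ∅∪∅=∅
  n6('da'): parent n1 fail=0; on 'a' 0 → fail=15;  out ∅∪∅=∅
  n9('bb'): parent n8 fail=0; on 'b' 0 → fail=8;  out ∅∪∅=∅
  n12('ca'): parent n11 fail=0; on 'a' 0 → fail=15;  out ∅∪∅=∅
  n16('ab'): parent n15 fail=0; on 'b' 0 → fail=8;  out ∅∪∅=∅
  n3('dda'): parent n2 fail=1; on 'a' 1 → fail=6;  out ∅∪∅=∅
  n7('dac'): parent n6 fail=15; on 'c' 15→0 → fail=11;  out {1}∪∅={1}
  n10('bbd'): parent n9 fail=8; on 'd' 8→0 → fail=1;  out {2}∪∅={2}
  n13('cab'): parent n12 fail=15; on 'b' 15 → fail=16;  out ∅∪∅=∅
  n17('aba'): parent n16 fail=8; on 'a' 8→0 → fail=15;  out {4}∪∅={4}
  n4('ddad'): parent n3 fail=6; on 'd' 6→15→0 → fail=1;  out ∅∪∅=∅
  n14('caba'): parent n13 fail=16; on 'a' 16 → fail=17;  out {3}∪{4}={3,4}
  n5('ddadd'): parent n4 fail=1; on 'd' 1 → fail=2;  out {0}∪∅={0}

Scan:
pos 0 'a': at 15
pos 1 'a': at 15 (fail-walked)
pos 2 'c': at 11 (fail-walked)
pos 3 'b': at 8 (fail-walked)
pos 4 'b': at 9
pos 5 'c': at 11 (fail-walked)
pos 6 'a': at 12
pos 7 'c': at 11 (fail-walked)
pos 8 'c': at 11 (fail-walked)
pos 9 'b': at 8 (fail-walked)
pos 10 'b': at 9
pos 11 'b': at 9 (fail-walked)
pos 12 'd': at 10  → match P2@[10:12]
pos 13 'c': at 11 (fail-walked)
pos 14 'a': at 12
pos 15 'b': at 13
pos 16 'a': at 14  → match P3@[13:16],P4@[14:16]
pos 17 'a': at 15 (fail-walked)
pos 18 'b': at 16
pos 19 'a': at 17  → match P4@[17:19]
pos 20 'c': at 11 (fail-walked)
pos 21 'd': at 1 (fail-walked)
pos 22 'b': at 8 (fail-walked)
pos 23 'd': at 1 (fail-walked)
pos 24 'a': at 6
pos 25 'c': at 7  → match P1@[23:25]
pos 26 'b': at 8 (fail-walked)
pos 27 'd': at 1 (fail-walked)
pos 28 'd': at 2
pos 29 'a': at 3
pos 30 'd': at 4
pos 31 'd': at 5  → match P0@[27:31]
pos 32 'd': at 2 (fail-walked)
pos 33 'd': at 2 (fail-walked)
pos 34 'c': at 11 (fail-walked)
pos 35 'a': at 12
pos 36 'b': at 13
pos 37 'a': at 14  → match P3@[34:37],P4@[35:37]
pos 38 'b': at 16 (fail-walked)
pos 39 'b': at 9 (fail-walked)
pos 40 'd': at 10  → match P2@[38:40]
pos 41 'c': at 11 (fail-walked)
pos 42 'c': at 11 (fail-walked)
pos 43 'a': at 12
pos 44 'b': at 13
pos 45 'a': at 14  → match P3@[42:45],P4@[43:45]
pos 46 'a': at 15 (fail-walked)
pos 47 'c': at 11 (fail-walked)
pos 48 'd': at 1 (fail-walked)
pos 49 'a': at 6
pos 50 'b': at 16 (fail-walked)
pos 51 'a': at 17  → match P4@[49:51]
pos 52 'c': at 11 (fail-walked)
pos 53 'a': at 12
pos 54 'd': at 1 (fail-walked)
pos 55 'd': at 2
pos 56 'a': at 3
pos 57 'd': at 4
pos 58 'd': at 5  → match P0@[54:58]
pos 59 'd': at 2 (fail-walked)
pos 60 'a': at 3
pos 61 'b': at 16 (fail-walked)

All matches (sorted): [[12,2],[16,3],[16,4],[19,4],[25,1],[31,0],[37,3],[37,4],[40,2],[45,3],[45,4],[51,4],[58,0]]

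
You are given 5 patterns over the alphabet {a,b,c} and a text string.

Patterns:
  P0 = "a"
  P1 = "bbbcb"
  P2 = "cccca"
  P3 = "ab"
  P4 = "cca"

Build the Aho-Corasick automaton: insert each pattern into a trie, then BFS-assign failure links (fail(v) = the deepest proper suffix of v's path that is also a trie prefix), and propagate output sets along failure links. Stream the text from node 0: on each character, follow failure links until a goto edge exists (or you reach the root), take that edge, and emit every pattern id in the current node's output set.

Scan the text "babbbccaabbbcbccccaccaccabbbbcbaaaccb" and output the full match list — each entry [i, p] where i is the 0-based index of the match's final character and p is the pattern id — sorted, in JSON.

Build automaton:
Trie nodes:
  0='ε' goto a→1 b→2 c→7
  1='a' goto b→12  ←P0
  2='b' goto b→3
  3='bb' goto b→4
  4='bbb' goto c→5
  5='bbbc' goto b→6
  6='bbbcb' goto ·  ←P1
  7='c' goto c→8
  8='cc' goto a→13 c→9
  9='ccc' goto c→10
  10='cccc' goto a→11
  11='cccca' goto ·  ←P2
  12='ab' goto ·  ←P3
  13='cca' goto ·  ←P4

BFS fail/out derivation:
  n1('a'): parent n0 fail=0; on 'a' 0 → fail=0;  out {0}∪∅={0}
  n2('b'): parent n0 fail=0; on 'b' 0 → fail=0;  out ∅∪∅=∅
  n7('c'): parent n0 fail=0; on 'c' 0 → fail=0;  out ∅∪∅=∅
  n3('bb'): parent n2 fail=0; on 'b' 0 → fail=2;  out ∅∪∅=∅
  n8('cc'): parent n7 fail=0; on 'c' 0 → fail=7;  out ∅∪∅=∅
  n12('ab'): parent n1 fail=0; on 'b' 0 → fail=2;  out {3}∪∅={3}
  n4('bbb'): parent n3 fail=2; on 'b' 2 → fail=3;  out ∅∪∅=∅
  n9('ccc'): parent n8 fail=7; on 'c' 7 → fail=8;  out ∅∪∅=∅
  n13('cca'): parent n8 fail=7; on 'a' 7→0 → fail=1;  out {4}∪{0}={0,4}
  n5('bbbc'): parent n4 fail=3; on 'c' 3→2→0 → fail=7;  out ∅∪∅=∅
  n10('cccc'): parent n9 fail=8; on 'c' 8 → fail=9;  out ∅∪∅=∅
  n6('bbbcb'): parent n5 fail=7; on 'b' 7→0 → fail=2;  out {1}∪∅={1}
  n11('cccca'): parent n10 fail=9; on 'a' 9→8 → fail=13;  out {2}∪{0,4}={0,2,4}

Run:
pos 0 'b': at 2
pos 1 'a': at 1 ·f  ** P0@[1:1]
pos 2 'b': at 12  ** P3@[1:2]
pos 3 'b': at 3 ·f
pos 4 'b': at 4
pos 5 'c': at 5
pos 6 'c': at 8 ·f
pos 7 'a': at 13  ** P0@[7:7],P4@[5:7]
pos 8 'a': at 1 ·f  ** P0@[8:8]
pos 9 'b': at 12  ** P3@[8:9]
pos 10 'b': at 3 ·f
pos 11 'b': at 4
pos 12 'c': at 5
pos 13 'b': at 6  ** P1@[9:13]
pos 14 'c': at 7 ·f
pos 15 'c': at 8
pos 16 'c': at 9
pos 17 'c': at 10
pos 18 'a': at 11  ** P0@[18:18],P2@[14:18],P4@[16:18]
pos 19 'c': at 7 ·f
pos 20 'c': at 8
pos 21 'a': at 13  ** P0@[21:21],P4@[19:21]
pos 22 'c': at 7 ·f
pos 23 'c': at 8
pos 24 'a': at 13  ** P0@[24:24],P4@[22:24]
pos 25 'b': at 12 ·f  ** P3@[24:25]
pos 26 'b': at 3 ·f
pos 27 'b': at 4
pos 28 'b': at 4 ·f
pos 29 'c': at 5
pos 30 'b': at 6  ** P1@[26:30]
pos 31 'a': at 1 ·f  ** P0@[31:31]
pos 32 'a': at 1 ·f  ** P0@[32:32]
pos 33 'a': at 1 ·f  ** P0@[33:33]
pos 34 'c': at 7 ·f
pos 35 'c': at 8
pos 36 'b': at 2 ·f

All matches (sorted): [[1,0],[2,3],[7,0],[7,4],[8,0],[9,3],[13,1],[18,0],[18,2],[18,4],[21,0],[21,4],[24,0],[24,4],[25,3],[30,1],[31,0],[32,0],[33,0]]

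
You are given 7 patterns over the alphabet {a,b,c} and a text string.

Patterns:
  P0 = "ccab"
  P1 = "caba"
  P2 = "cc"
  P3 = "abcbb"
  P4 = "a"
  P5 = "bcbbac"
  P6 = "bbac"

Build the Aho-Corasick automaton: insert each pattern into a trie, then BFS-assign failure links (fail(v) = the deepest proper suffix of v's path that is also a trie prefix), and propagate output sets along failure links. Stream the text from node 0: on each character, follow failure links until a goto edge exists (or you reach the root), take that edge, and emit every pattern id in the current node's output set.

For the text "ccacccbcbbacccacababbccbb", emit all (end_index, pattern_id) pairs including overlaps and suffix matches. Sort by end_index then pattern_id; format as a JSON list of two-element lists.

Build:
Trie (insert patterns):
  0='ε' goto a→8 b→13 c→1
  1='c' goto a→5 c→2
  2='cc' goto a→3  [P2 ends]
  3='cca' goto b→4
  4='ccab' goto ·  [P0 ends]
  5='ca' goto b→6
  6='cab' goto a→7
  7='caba' goto ·  [P1 ends]
  8='a' goto b→9  [P4 ends]
  9='ab' goto c→10
  10='abc' goto b→11
  11='abcb' goto b→12
  12='abcbb' goto ·  [P3 ends]
  13='b' goto b→19 c→14
  14='bc' goto b→15
  15='bcb' goto b→16
  16='bcbb' goto a→17
  17='bcbba' goto c→18
  18='bcbbac' goto ·  [P5 ends]
  19='bb' goto a→20
  20='bba' goto c→21
  21='bbac' goto ·  [P6 ends]

BFS fail/out derivation:
  n1('c'): parent n0 fail=0; on 'c' 0 → fail=0;  out ∅∪∅=∅
  n8('a'): parent n0 fail=0; on 'a' 0 → fail=0;  out {4}∪∅={4}
  n13('b'): parent n0 fail=0; on 'b' 0 → fail=0;  out ∅∪∅=∅
  n2('cc'): parent n1 fail=0; on 'c' 0 → fail=1;  out {2}∪∅={2}
  n5('ca'): parent n1 fail=0; on 'a' 0 → fail=8;  out ∅∪{4}={4}
  n9('ab'): parent n8 fail=0; on 'b' 0 → fail=13;  out ∅∪∅=∅
  n14('bc'): parent n13 fail=0; on 'c' 0 → fail=1;  out ∅∪∅=∅
  n19('bb'): parent n13 fail=0; on 'b' 0 → fail=13;  out ∅∪∅=∅
  n3('cca'): parent n2 fail=1; on 'a' 1 → fail=5;  out ∅∪{4}={4}
  n6('cab'): parent n5 fail=8; on 'b' 8 → fail=9;  out ∅∪∅=∅
  n10('abc'): parent n9 fail=13; on 'c' 13 → fail=14;  out ∅∪∅=∅
  n15('bcb'): parent n14 fail=1; on 'b' 1→0 → fail=13;  out ∅∪∅=∅
  n20('bba'): parent n19 fail=13; on 'a' 13→0 → fail=8;  out ∅∪{4}={4}
  n4('ccab'): parent n3 fail=5; on 'b' 5 → fail=6;  out {0}∪∅={0}
  n7('caba'): parent n6 fail=9; on 'a' 9→13→0 → fail=8;  out {1}∪{4}={1,4}
  n11('abcb'): parent n10 fail=14; on 'b' 14 → fail=15;  out ∅∪∅=∅
  n16('bcbb'): parent n15 fail=13; on 'b' 13 → fail=19;  out ∅∪∅=∅
  n21('bbac'): parent n20 fail=8; on 'c' 8→0 → fail=1;  out {6}∪∅={6}
  n12('abcbb'): parent n11 fail=15; on 'b' 15 → fail=16;  out {3}∪∅={3}
  n17('bcbba'): parent n16 fail=19; on 'a' 19 → fail=20;  out ∅∪{4}={4}
  n18('bcbbac'): parent n17 fail=20; on 'c' 20 → fail=21;  out {5}∪{6}={5,6}

Scan:
pos 0 'c': at 1
pos 1 'c': at 2  → match P2@[0:1]
pos 2 'a': at 3  → match P4@[2:2]
pos 3 'c': at 1 (fail-walked)
pos 4 'c': at 2  → match P2@[3:4]
pos 5 'c': at 2 (fail-walked)  → match P2@[4:5]
pos 6 'b': at 13 (fail-walked)
pos 7 'c': at 14
pos 8 'b': at 15
pos 9 'b': at 16
pos 10 'a': at 17  → match P4@[10:10]
pos 11 'c': at 18  → match P5@[6:11],P6@[8:11]
pos 12 'c': at 2 (fail-walked)  → match P2@[11:12]
pos 13 'c': at 2 (fail-walked)  → match P2@[12:13]
pos 14 'a': at 3  → match P4@[14:14]
pos 15 'c': at 1 (fail-walked)
pos 16 'a': at 5  → match P4@[16:16]
pos 17 'b': at 6
pos 18 'a': at 7  → match P1@[15:18],P4@[18:18]
pos 19 'b': at 9 (fail-walked)
pos 20 'b': at 19 (fail-walked)
pos 21 'c': at 14 (fail-walked)
pos 22 'c': at 2 (fail-walked)  → match P2@[21:22]
pos 23 'b': at 13 (fail-walked)
pos 24 'b': at 19

All matches (sorted): [[1,2],[2,4],[4,2],[5,2],[10,4],[11,5],[11,6],[12,2],[13,2],[14,4],[16,4],[18,1],[18,4],[22,2]]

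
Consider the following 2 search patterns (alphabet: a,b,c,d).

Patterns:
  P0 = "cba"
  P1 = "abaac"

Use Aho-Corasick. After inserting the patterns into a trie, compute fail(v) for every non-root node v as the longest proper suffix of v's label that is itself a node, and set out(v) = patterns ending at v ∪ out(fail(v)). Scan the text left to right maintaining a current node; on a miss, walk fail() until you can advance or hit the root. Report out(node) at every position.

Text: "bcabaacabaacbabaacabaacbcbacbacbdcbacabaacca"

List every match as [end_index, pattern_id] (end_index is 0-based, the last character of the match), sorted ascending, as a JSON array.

Build:
Trie nodes:
  0='ε' goto a→4 c→1
  1='c' goto b→2
  2='cb' goto a→3
  3='cba' goto ·  [P0 ends]
  4='a' goto b→5
  5='ab' goto a→6
  6='aba' goto a→7
  7='abaa' goto c→8
  8='abaac' goto ·  [P1 ends]

Failure links (BFS by depth):
  n1('c'): parent n0 fail=0; on 'c' 0 → fail=0;  out ∅∪∅=∅
  n4('a'): parent n0 fail=0; on 'a' 0 → fail=0;  out ∅∪∅=∅
  n2('cb'): parent n1 fail=0; on 'b' 0 → fail=0;  out ∅∪∅=∅
  n5('ab'): parent n4 fail=0; on 'b' 0 → fail=0;  out ∅∪∅=∅
  n3('cba'): parent n2 fail=0; on 'a' 0 → fail=4;  out {0}∪∅={0}
  n6('aba'): parent n5 fail=0; on 'a' 0 → fail=4;  out ∅∪∅=∅
  n7('abaa'): parent n6 fail=4; on 'a' 4→0 → fail=4;  out ∅∪∅=∅
  n8('abaac'): parent n7 fail=4; on 'c' 4→0 → fail=1;  out {1}∪∅={1}

Run:
i=0 'b': node 0→0
i=1 'c': node 0→1
i=2 'a': node 1→4 (fail-walked)
i=3 'b': node 4→5
i=4 'a': node 5→6
i=5 'a': node 6→7
i=6 'c': node 7→8  → match P1@[2:6]
i=7 'a': node 8→4 (fail-walked)
i=8 'b': node 4→5
i=9 'a': node 5→6
i=10 'a': node 6→7
i=11 'c': node 7→8  → match P1@[7:11]
i=12 'b': node 8→2 (fail-walked)
i=13 'a': node 2→3  → match P0@[11:13]
i=14 'b': node 3→5 (fail-walked)
i=15 'a': node 5→6
i=16 'a': node 6→7
i=17 'c': node 7→8  → match P1@[13:17]
i=18 'a': node 8→4 (fail-walked)
i=19 'b': node 4→5
i=20 'a': node 5→6
i=21 'a': node 6→7
i=22 'c': node 7→8  → match P1@[18:22]
i=23 'b': node 8→2 (fail-walked)
i=24 'c': node 2→1 (fail-walked)
i=25 'b': node 1→2
i=26 'a': node 2→3  → match P0@[24:26]
i=27 'c': node 3→1 (fail-walked)
i=28 'b': node 1→2
i=29 'a': node 2→3  → match P0@[27:29]
i=30 'c': node 3→1 (fail-walked)
i=31 'b': node 1→2
i=32 'd': node 2→0 (fail-walked)
i=33 'c': node 0→1
i=34 'b': node 1→2
i=35 'a': node 2→3  → match P0@[33:35]
i=36 'c': node 3→1 (fail-walked)
i=37 'a': node 1→4 (fail-walked)
i=38 'b': node 4→5
i=39 'a': node 5→6
i=40 'a': node 6→7
i=41 'c': node 7→8  → match P1@[37:41]
i=42 'c': node 8→1 (fail-walked)
i=43 'a': node 1→4 (fail-walked)

Matches: [[6,1],[11,1],[13,0],[17,1],[22,1],[26,0],[29,0],[35,0],[41,1]]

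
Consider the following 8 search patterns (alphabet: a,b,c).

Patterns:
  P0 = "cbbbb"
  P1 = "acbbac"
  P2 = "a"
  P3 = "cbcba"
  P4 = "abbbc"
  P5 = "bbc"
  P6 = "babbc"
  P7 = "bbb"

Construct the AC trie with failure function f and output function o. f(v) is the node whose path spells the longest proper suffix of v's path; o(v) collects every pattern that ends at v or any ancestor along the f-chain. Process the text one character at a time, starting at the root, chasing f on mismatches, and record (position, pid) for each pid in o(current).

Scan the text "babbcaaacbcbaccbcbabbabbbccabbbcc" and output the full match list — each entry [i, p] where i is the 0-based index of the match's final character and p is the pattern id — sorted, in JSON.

Build:
Trie nodes:
  n0 'ε': a→6 b→19 c→1
  n1 'c': b→2
  n2 'cb': b→3 c→12
  n3 'cbb': b→4
  n4 'cbbb': b→5
  n5 'cbbbb': ·  ←P0
  n6 'a': b→15 c→7  ←P2
  n7 'ac': b→8
  n8 'acb': b→9
  n9 'acbb': a→10
  n10 'acbba': c→11
  n11 'acbbac': ·  ←P1
  n12 'cbc': b→13
  n13 'cbcb': a→14
  n14 'cbcba': ·  ←P3
  n15 'ab': b→16
  n16 'abb': b→17
  n17 'abbb': c→18
  n18 'abbbc': ·  ←P4
  n19 'b': a→22 b→20
  n20 'bb': b→26 c→21
  n21 'bbc': ·  ←P5
  n22 'ba': b→23
  n23 'bab': b→24
  n24 'babb': c→25
  n25 'babbc': ·  ←P6
  n26 'bbb': ·  ←P7

BFS fail/out derivation:
  n1('c'): parent n0 fail=0; on 'c' 0 → fail=0;  out ∅∪∅=∅
  n6('a'): parent n0 fail=0; on 'a' 0 → fail=0;  out {2}∪∅={2}
  n19('b'): parent n0 fail=0; on 'b' 0 → fail=0;  out ∅∪∅=∅
  n2('cb'): parent n1 fail=0; on 'b' 0 → fail=19;  out ∅∪∅=∅
  n7('ac'): parent n6 fail=0; on 'c' 0 → fail=1;  out ∅∪∅=∅
  n15('ab'): parent n6 fail=0; on 'b' 0 → fail=19;  out ∅∪∅=∅
  n20('bb'): parent n19 fail=0; on 'b' 0 → fail=19;  out ∅∪∅=∅
  n22('ba'): parent n19 fail=0; on 'a' 0 → fail=6;  out ∅∪{2}={2}
  n3('cbb'): parent n2 fail=19; on 'b' 19 → fail=20;  out ∅∪∅=∅
  n8('acb'): parent n7 fail=1; on 'b' 1 → fail=2;  out ∅∪∅=∅
  n12('cbc'): parent n2 fail=19; on 'c' 19→0 → fail=1;  out ∅∪∅=∅
  n16('abb'): parent n15 fail=19; on 'b' 19 → fail=20;  out ∅∪∅=∅
  n21('bbc'): parent n20 fail=19; on 'c' 19→0 → fail=1;  out {5}∪∅={5}
  n23('bab'): parent n22 fail=6; on 'b' 6 → fail=15;  out ∅∪∅=∅
  n26('bbb'): parent n20 fail=19; on 'b' 19 → fail=20;  out {7}∪∅={7}
  n4('cbbb'): parent n3 fail=20; on 'b' 20 → fail=26;  out ∅∪{7}={7}
  n9('acbb'): parent n8 fail=2; on 'b' 2 → fail=3;  out ∅∪∅=∅
  n13('cbcb'): parent n12 fail=1; on 'b' 1 → fail=2;  out ∅∪∅=∅
  n17('abbb'): parent n16 fail=20; on 'b' 20 → fail=26;  out ∅∪{7}={7}
  n24('babb'): parent n23 fail=15; on 'b' 15 → fail=16;  out ∅∪∅=∅
  n5('cbbbb'): parent n4 fail=26; on 'b' 26→20 → fail=26;  out {0}∪{7}={0,7}
  n10('acbba'): parent n9 fail=3; on 'a' 3→20→19 → fail=22;  out ∅∪{2}={2}
  n14('cbcba'): parent n13 fail=2; on 'a' 2→19 → fail=22;  out {3}∪{2}={2,3}
  n18('abbbc'): parent n17 fail=26; on 'c' 26→20 → fail=21;  out {4}∪{5}={4,5}
  n25('babbc'): parent n24 fail=16; on 'c' 16→20 → fail=21;  out {6}∪{5}={5,6}
  n11('acbbac'): parent n10 fail=22; on 'c' 22→6 → fail=7;  out {1}∪∅={1}

Run:
i=0 'b': node 0→19
i=1 'a': node 19→22  emit P2@[1:1]
i=2 'b': node 22→23
i=3 'b': node 23→24
i=4 'c': node 24→25  emit P5@[2:4],P6@[0:4]
i=5 'a': node 25→6 ·f  emit P2@[5:5]
i=6 'a': node 6→6 ·f  emit P2@[6:6]
i=7 'a': node 6→6 ·f  emit P2@[7:7]
i=8 'c': node 6→7
i=9 'b': node 7→8
i=10 'c': node 8→12 ·f
i=11 'b': node 12→13
i=12 'a': node 13→14  emit P2@[12:12],P3@[8:12]
i=13 'c': node 14→7 ·f
i=14 'c': node 7→1 ·f
i=15 'b': node 1→2
i=16 'c': node 2→12
i=17 'b': node 12→13
i=18 'a': node 13→14  emit P2@[18:18],P3@[14:18]
i=19 'b': node 14→23 ·f
i=20 'b': node 23→24
i=21 'a': node 24→22 ·f  emit P2@[21:21]
i=22 'b': node 22→23
i=23 'b': node 23→24
i=24 'b': node 24→17 ·f  emit P7@[22:24]
i=25 'c': node 17→18  emit P4@[21:25],P5@[23:25]
i=26 'c': node 18→1 ·f
i=27 'a': node 1→6 ·f  emit P2@[27:27]
i=28 'b': node 6→15
i=29 'b': node 15→16
i=30 'b': node 16→17  emit P7@[28:30]
i=31 'c': node 17→18  emit P4@[27:31],P5@[29:31]
i=32 'c': node 18→1 ·f

Matches: [[1,2],[4,5],[4,6],[5,2],[6,2],[7,2],[12,2],[12,3],[18,2],[18,3],[21,2],[24,7],[25,4],[25,5],[27,2],[30,7],[31,4],[31,5]]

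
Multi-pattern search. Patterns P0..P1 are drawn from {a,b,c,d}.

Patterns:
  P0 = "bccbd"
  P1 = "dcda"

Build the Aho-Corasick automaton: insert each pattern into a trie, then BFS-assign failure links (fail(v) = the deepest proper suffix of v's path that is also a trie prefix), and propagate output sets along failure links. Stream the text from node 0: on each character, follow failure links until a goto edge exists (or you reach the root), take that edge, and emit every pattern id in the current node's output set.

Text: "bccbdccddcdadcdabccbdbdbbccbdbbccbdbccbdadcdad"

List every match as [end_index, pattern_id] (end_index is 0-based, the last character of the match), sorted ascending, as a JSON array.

Construct AC machine:
Trie nodes:
  n0 'ε': b→1 d→6
  n1 'b': c→2
  n2 'bc': c→3
  n3 'bcc': b→4
  n4 'bccb': d→5
  n5 'bccbd': ·  ←P0
  n6 'd': c→7
  n7 'dc': d→8
  n8 'dcd': a→9
  n9 'dcda': ·  ←P1

Failure links (BFS by depth):
  n1('b'): parent n0 fail=0; on 'b' 0 → fail=0;  out ∅∪∅=∅
  n6('d'): parent n0 fail=0; on 'd' 0 → fail=0;  out ∅∪∅=∅
  n2('bc'): parent n1 fail=0; on 'c' 0 → fail=0;  out ∅∪∅=∅
  n7('dc'): parent n6 fail=0; on 'c' 0 → fail=0;  out ∅∪∅=∅
  n3('bcc'): parent n2 fail=0; on 'c' 0 → fail=0;  out ∅∪∅=∅
  n8('dcd'): parent n7 fail=0; on 'd' 0 → fail=6;  out ∅∪∅=∅
  n4('bccb'): parent n3 fail=0; on 'b' 0 → fail=1;  out ∅∪∅=∅
  n9('dcda'): parent n8 fail=6; on 'a' 6→0 → fail=0;  out {1}∪∅={1}
  n5('bccbd'): parent n4 fail=1; on 'd' 1→0 → fail=6;  out {0}∪∅={0}

Text stream:
[0] read 'b'  n0⇒n1
[1] read 'c'  n1⇒n2
[2] read 'c'  n2⇒n3
[3] read 'b'  n3⇒n4
[4] read 'd'  n4⇒n5  ** P0@[0:4]
[5] read 'c'  n5⇒n7 (fail-walked)
[6] read 'c'  n7⇒n0 (fail-walked)
[7] read 'd'  n0⇒n6
[8] read 'd'  n6⇒n6 (fail-walked)
[9] read 'c'  n6⇒n7
[10] read 'd'  n7⇒n8
[11] read 'a'  n8⇒n9  ** P1@[8:11]
[12] read 'd'  n9⇒n6 (fail-walked)
[13] read 'c'  n6⇒n7
[14] read 'd'  n7⇒n8
[15] read 'a'  n8⇒n9  ** P1@[12:15]
[16] read 'b'  n9⇒n1 (fail-walked)
[17] read 'c'  n1⇒n2
[18] read 'c'  n2⇒n3
[19] read 'b'  n3⇒n4
[20] read 'd'  n4⇒n5  ** P0@[16:20]
[21] read 'b'  n5⇒n1 (fail-walked)
[22] read 'd'  n1⇒n6 (fail-walked)
[23] read 'b'  n6⇒n1 (fail-walked)
[24] read 'b'  n1⇒n1 (fail-walked)
[25] read 'c'  n1⇒n2
[26] read 'c'  n2⇒n3
[27] read 'b'  n3⇒n4
[28] read 'd'  n4⇒n5  ** P0@[24:28]
[29] read 'b'  n5⇒n1 (fail-walked)
[30] read 'b'  n1⇒n1 (fail-walked)
[31] read 'c'  n1⇒n2
[32] read 'c'  n2⇒n3
[33] read 'b'  n3⇒n4
[34] read 'd'  n4⇒n5  ** P0@[30:34]
[35] read 'b'  n5⇒n1 (fail-walked)
[36] read 'c'  n1⇒n2
[37] read 'c'  n2⇒n3
[38] read 'b'  n3⇒n4
[39] read 'd'  n4⇒n5  ** P0@[35:39]
[40] read 'a'  n5⇒n0 (fail-walked)
[41] read 'd'  n0⇒n6
[42] read 'c'  n6⇒n7
[43] read 'd'  n7⇒n8
[44] read 'a'  n8⇒n9  ** P1@[41:44]
[45] read 'd'  n9⇒n6 (fail-walked)

Result: [[4,0],[11,1],[15,1],[20,0],[28,0],[34,0],[39,0],[44,1]]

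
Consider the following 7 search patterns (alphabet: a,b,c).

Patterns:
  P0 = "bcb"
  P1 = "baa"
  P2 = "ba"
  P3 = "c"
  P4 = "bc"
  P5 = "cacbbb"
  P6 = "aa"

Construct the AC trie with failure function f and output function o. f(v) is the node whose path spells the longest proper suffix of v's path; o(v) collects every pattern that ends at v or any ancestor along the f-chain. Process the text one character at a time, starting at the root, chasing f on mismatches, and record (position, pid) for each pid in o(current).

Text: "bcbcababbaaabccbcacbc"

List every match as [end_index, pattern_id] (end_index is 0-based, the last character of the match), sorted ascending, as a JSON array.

Build automaton:
Trie nodes:
  0='ε' goto a→12 b→1 c→6
  1='b' goto a→4 c→2
  2='bc' goto b→3  [P4 ends]
  3='bcb' goto ·  [P0 ends]
  4='ba' goto a→5  [P2 ends]
  5='baa' goto ·  [P1 ends]
  6='c' goto a→7  [P3 ends]
  7='ca' goto c→8
  8='cac' goto b→9
  9='cacb' goto b→10
  10='cacbb' goto b→11
  11='cacbbb' goto ·  [P5 ends]
  12='a' goto a→13
  13='aa' goto ·  [P6 ends]

BFS fail/out derivation:
  fail(1) 'b': from fail(0)=0 chase 'b': 0 ⇒ 0;  out=∅∪out(0)=∅
  fail(6) 'c': from fail(0)=0 chase 'c': 0 ⇒ 0;  out={3}∪out(0)={3}
  fail(12) 'a': from fail(0)=0 chase 'a': 0 ⇒ 0;  out=∅∪out(0)=∅
  fail(2) 'bc': from fail(1)=0 chase 'c': 0 ⇒ 6;  out={4}∪out(6)={3,4}
  fail(4) 'ba': from fail(1)=0 chase 'a': 0 ⇒ 12;  out={2}∪out(12)={2}
  fail(7) 'ca': from fail(6)=0 chase 'a': 0 ⇒ 12;  out=∅∪out(12)=∅
  fail(13) 'aa': from fail(12)=0 chase 'a': 0 ⇒ 12;  out={6}∪out(12)={6}
  fail(3) 'bcb': from fail(2)=6 chase 'b': 6→0 ⇒ 1;  out={0}∪out(1)={0}
  fail(5) 'baa': from fail(4)=12 chase 'a': 12 ⇒ 13;  out={1}∪out(13)={1,6}
  fail(8) 'cac': from fail(7)=12 chase 'c': 12→0 ⇒ 6;  out=∅∪out(6)={3}
  fail(9) 'cacb': from fail(8)=6 chase 'b': 6→0 ⇒ 1;  out=∅∪out(1)=∅
  fail(10) 'cacbb': from fail(9)=1 chase 'b': 1→0 ⇒ 1;  out=∅∪out(1)=∅
  fail(11) 'cacbbb': from fail(10)=1 chase 'b': 1→0 ⇒ 1;  out={5}∪out(1)={5}

Run:
[0] read 'b'  n0⇒n1
[1] read 'c'  n1⇒n2  → match P3@[1:1],P4@[0:1]
[2] read 'b'  n2⇒n3  → match P0@[0:2]
[3] read 'c'  n3⇒n2 (via fail)  → match P3@[3:3],P4@[2:3]
[4] read 'a'  n2⇒n7 (via fail)
[5] read 'b'  n7⇒n1 (via fail)
[6] read 'a'  n1⇒n4  → match P2@[5:6]
[7] read 'b'  n4⇒n1 (via fail)
[8] read 'b'  n1⇒n1 (via fail)
[9] read 'a'  n1⇒n4  → match P2@[8:9]
[10] read 'a'  n4⇒n5  → match P1@[8:10],P6@[9:10]
[11] read 'a'  n5⇒n13 (via fail)  → match P6@[10:11]
[12] read 'b'  n13⇒n1 (via fail)
[13] read 'c'  n1⇒n2  → match P3@[13:13],P4@[12:13]
[14] read 'c'  n2⇒n6 (via fail)  → match P3@[14:14]
[15] read 'b'  n6⇒n1 (via fail)
[16] read 'c'  n1⇒n2  → match P3@[16:16],P4@[15:16]
[17] read 'a'  n2⇒n7 (via fail)
[18] read 'c'  n7⇒n8  → match P3@[18:18]
[19] read 'b'  n8⇒n9
[20] read 'c'  n9⇒n2 (via fail)  → match P3@[20:20],P4@[19:20]

Result: [[1,3],[1,4],[2,0],[3,3],[3,4],[6,2],[9,2],[10,1],[10,6],[11,6],[13,3],[13,4],[14,3],[16,3],[16,4],[18,3],[20,3],[20,4]]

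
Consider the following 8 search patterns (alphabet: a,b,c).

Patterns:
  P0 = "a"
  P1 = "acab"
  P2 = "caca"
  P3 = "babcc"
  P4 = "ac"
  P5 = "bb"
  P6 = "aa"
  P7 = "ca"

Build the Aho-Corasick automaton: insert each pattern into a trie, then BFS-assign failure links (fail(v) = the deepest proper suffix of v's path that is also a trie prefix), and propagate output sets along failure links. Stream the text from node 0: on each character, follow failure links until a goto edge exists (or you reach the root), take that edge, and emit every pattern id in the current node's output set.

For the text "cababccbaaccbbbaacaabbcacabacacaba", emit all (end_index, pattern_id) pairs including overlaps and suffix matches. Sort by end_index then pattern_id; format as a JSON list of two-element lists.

Build automaton:
Trie nodes:
  n0 'ε': a→1 b→9 c→5
  n1 'a': a→15 c→2  ←P0
  n2 'ac': a→3  ←P4
  n3 'aca': b→4
  n4 'acab': ·  ←P1
  n5 'c': a→6
  n6 'ca': c→7  ←P7
  n7 'cac': a→8
  n8 'caca': ·  ←P2
  n9 'b': a→10 b→14
  n10 'ba': b→11
  n11 'bab': c→12
  n12 'babc': c→13
  n13 'babcc': ·  ←P3
  n14 'bb': ·  ←P5
  n15 'aa': ·  ←P6

Failure links (BFS by depth):
  n1('a'): parent n0 fail=0; on 'a' 0 → fail=0;  out {0}∪∅={0}
  n5('c'): parent n0 fail=0; on 'c' 0 → fail=0;  out ∅∪∅=∅
  n9('b'): parent n0 fail=0; on 'b' 0 → fail=0;  out ∅∪∅=∅
  n2('ac'): parent n1 fail=0; on 'c' 0 → fail=5;  out {4}∪∅={4}
  n6('ca'): parent n5 fail=0; on 'a' 0 → fail=1;  out {7}∪{0}={0,7}
  n10('ba'): parent n9 fail=0; on 'a' 0 → fail=1;  out ∅∪{0}={0}
  n14('bb'): parent n9 fail=0; on 'b' 0 → fail=9;  out {5}∪∅={5}
  n15('aa'): parent n1 fail=0; on 'a' 0 → fail=1;  out {6}∪{0}={0,6}
  n3('aca'): parent n2 fail=5; on 'a' 5 → fail=6;  out ∅∪{0,7}={0,7}
  n7('cac'): parent n6 fail=1; on 'c' 1 → fail=2;  out ∅∪{4}={4}
  n11('bab'): parent n10 fail=1; on 'b' 1→0 → fail=9;  out ∅∪∅=∅
  n4('acab'): parent n3 fail=6; on 'b' 6→1→0 → fail=9;  out {1}∪∅={1}
  n8('caca'): parent n7 fail=2; on 'a' 2 → fail=3;  out {2}∪{0,7}={0,2,7}
  n12('babc'): parent n11 fail=9; on 'c' 9→0 → fail=5;  out ∅∪∅=∅
  n13('babcc'): parent n12 fail=5; on 'c' 5→0 → fail=5;  out {3}∪∅={3}

Text stream:
[0] read 'c'  n0⇒n5
[1] read 'a'  n5⇒n6  ** P0@[1:1],P7@[0:1]
[2] read 'b'  n6⇒n9 (fail-walked)
[3] read 'a'  n9⇒n10  ** P0@[3:3]
[4] read 'b'  n10⇒n11
[5] read 'c'  n11⇒n12
[6] read 'c'  n12⇒n13  ** P3@[2:6]
[7] read 'b'  n13⇒n9 (fail-walked)
[8] read 'a'  n9⇒n10  ** P0@[8:8]
[9] read 'a'  n10⇒n15 (fail-walked)  ** P0@[9:9],P6@[8:9]
[10] read 'c'  n15⇒n2 (fail-walked)  ** P4@[9:10]
[11] read 'c'  n2⇒n5 (fail-walked)
[12] read 'b'  n5⇒n9 (fail-walked)
[13] read 'b'  n9⇒n14  ** P5@[12:13]
[14] read 'b'  n14⇒n14 (fail-walked)  ** P5@[13:14]
[15] read 'a'  n14⇒n10 (fail-walked)  ** P0@[15:15]
[16] read 'a'  n10⇒n15 (fail-walked)  ** P0@[16:16],P6@[15:16]
[17] read 'c'  n15⇒n2 (fail-walked)  ** P4@[16:17]
[18] read 'a'  n2⇒n3  ** P0@[18:18],P7@[17:18]
[19] read 'a'  n3⇒n15 (fail-walked)  ** P0@[19:19],P6@[18:19]
[20] read 'b'  n15⇒n9 (fail-walked)
[21] read 'b'  n9⇒n14  ** P5@[20:21]
[22] read 'c'  n14⇒n5 (fail-walked)
[23] read 'a'  n5⇒n6  ** P0@[23:23],P7@[22:23]
[24] read 'c'  n6⇒n7  ** P4@[23:24]
[25] read 'a'  n7⇒n8  ** P0@[25:25],P2@[22:25],P7@[24:25]
[26] read 'b'  n8⇒n4 (fail-walked)  ** P1@[23:26]
[27] read 'a'  n4⇒n10 (fail-walked)  ** P0@[27:27]
[28] read 'c'  n10⇒n2 (fail-walked)  ** P4@[27:28]
[29] read 'a'  n2⇒n3  ** P0@[29:29],P7@[28:29]
[30] read 'c'  n3⇒n7 (fail-walked)  ** P4@[29:30]
[31] read 'a'  n7⇒n8  ** P0@[31:31],P2@[28:31],P7@[30:31]
[32] read 'b'  n8⇒n4 (fail-walked)  ** P1@[29:32]
[33] read 'a'  n4⇒n10 (fail-walked)  ** P0@[33:33]

Matches: [[1,0],[1,7],[3,0],[6,3],[8,0],[9,0],[9,6],[10,4],[13,5],[14,5],[15,0],[16,0],[16,6],[17,4],[18,0],[18,7],[19,0],[19,6],[21,5],[23,0],[23,7],[24,4],[25,0],[25,2],[25,7],[26,1],[27,0],[28,4],[29,0],[29,7],[30,4],[31,0],[31,2],[31,7],[32,1],[33,0]]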